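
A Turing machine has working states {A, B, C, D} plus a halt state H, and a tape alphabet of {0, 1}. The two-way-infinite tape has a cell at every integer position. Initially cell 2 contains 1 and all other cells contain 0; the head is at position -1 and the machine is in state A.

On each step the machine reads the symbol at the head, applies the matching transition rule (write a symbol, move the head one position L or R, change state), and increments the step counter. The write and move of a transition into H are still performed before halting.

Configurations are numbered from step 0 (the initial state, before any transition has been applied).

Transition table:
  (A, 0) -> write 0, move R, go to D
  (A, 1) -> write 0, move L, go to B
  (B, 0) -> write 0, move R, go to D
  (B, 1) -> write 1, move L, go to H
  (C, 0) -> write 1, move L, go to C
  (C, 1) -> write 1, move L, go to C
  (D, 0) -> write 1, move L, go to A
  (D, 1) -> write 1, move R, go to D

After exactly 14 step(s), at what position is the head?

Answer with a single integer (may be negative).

Answer: 1

Derivation:
Step 1: in state A at pos -1, read 0 -> (A,0)->write 0,move R,goto D. Now: state=D, head=0, tape[-2..3]=000010 (head:   ^)
Step 2: in state D at pos 0, read 0 -> (D,0)->write 1,move L,goto A. Now: state=A, head=-1, tape[-2..3]=001010 (head:  ^)
Step 3: in state A at pos -1, read 0 -> (A,0)->write 0,move R,goto D. Now: state=D, head=0, tape[-2..3]=001010 (head:   ^)
Step 4: in state D at pos 0, read 1 -> (D,1)->write 1,move R,goto D. Now: state=D, head=1, tape[-2..3]=001010 (head:    ^)
Step 5: in state D at pos 1, read 0 -> (D,0)->write 1,move L,goto A. Now: state=A, head=0, tape[-2..3]=001110 (head:   ^)
Step 6: in state A at pos 0, read 1 -> (A,1)->write 0,move L,goto B. Now: state=B, head=-1, tape[-2..3]=000110 (head:  ^)
Step 7: in state B at pos -1, read 0 -> (B,0)->write 0,move R,goto D. Now: state=D, head=0, tape[-2..3]=000110 (head:   ^)
Step 8: in state D at pos 0, read 0 -> (D,0)->write 1,move L,goto A. Now: state=A, head=-1, tape[-2..3]=001110 (head:  ^)
Step 9: in state A at pos -1, read 0 -> (A,0)->write 0,move R,goto D. Now: state=D, head=0, tape[-2..3]=001110 (head:   ^)
Step 10: in state D at pos 0, read 1 -> (D,1)->write 1,move R,goto D. Now: state=D, head=1, tape[-2..3]=001110 (head:    ^)
Step 11: in state D at pos 1, read 1 -> (D,1)->write 1,move R,goto D. Now: state=D, head=2, tape[-2..3]=001110 (head:     ^)
Step 12: in state D at pos 2, read 1 -> (D,1)->write 1,move R,goto D. Now: state=D, head=3, tape[-2..4]=0011100 (head:      ^)
Step 13: in state D at pos 3, read 0 -> (D,0)->write 1,move L,goto A. Now: state=A, head=2, tape[-2..4]=0011110 (head:     ^)
Step 14: in state A at pos 2, read 1 -> (A,1)->write 0,move L,goto B. Now: state=B, head=1, tape[-2..4]=0011010 (head:    ^)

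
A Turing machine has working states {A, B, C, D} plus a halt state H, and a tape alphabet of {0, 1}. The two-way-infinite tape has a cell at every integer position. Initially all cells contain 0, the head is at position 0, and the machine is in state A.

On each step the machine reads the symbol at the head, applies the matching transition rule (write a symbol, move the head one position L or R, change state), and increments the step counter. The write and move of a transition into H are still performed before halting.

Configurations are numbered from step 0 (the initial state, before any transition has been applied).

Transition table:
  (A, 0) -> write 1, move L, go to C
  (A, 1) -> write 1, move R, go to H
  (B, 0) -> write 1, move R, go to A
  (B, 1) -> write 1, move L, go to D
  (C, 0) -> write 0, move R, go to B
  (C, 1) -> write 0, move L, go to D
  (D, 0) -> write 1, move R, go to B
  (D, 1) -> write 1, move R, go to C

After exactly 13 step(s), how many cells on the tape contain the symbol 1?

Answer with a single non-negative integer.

Answer: 3

Derivation:
Step 1: in state A at pos 0, read 0 -> (A,0)->write 1,move L,goto C. Now: state=C, head=-1, tape[-2..1]=0010 (head:  ^)
Step 2: in state C at pos -1, read 0 -> (C,0)->write 0,move R,goto B. Now: state=B, head=0, tape[-2..1]=0010 (head:   ^)
Step 3: in state B at pos 0, read 1 -> (B,1)->write 1,move L,goto D. Now: state=D, head=-1, tape[-2..1]=0010 (head:  ^)
Step 4: in state D at pos -1, read 0 -> (D,0)->write 1,move R,goto B. Now: state=B, head=0, tape[-2..1]=0110 (head:   ^)
Step 5: in state B at pos 0, read 1 -> (B,1)->write 1,move L,goto D. Now: state=D, head=-1, tape[-2..1]=0110 (head:  ^)
Step 6: in state D at pos -1, read 1 -> (D,1)->write 1,move R,goto C. Now: state=C, head=0, tape[-2..1]=0110 (head:   ^)
Step 7: in state C at pos 0, read 1 -> (C,1)->write 0,move L,goto D. Now: state=D, head=-1, tape[-2..1]=0100 (head:  ^)
Step 8: in state D at pos -1, read 1 -> (D,1)->write 1,move R,goto C. Now: state=C, head=0, tape[-2..1]=0100 (head:   ^)
Step 9: in state C at pos 0, read 0 -> (C,0)->write 0,move R,goto B. Now: state=B, head=1, tape[-2..2]=01000 (head:    ^)
Step 10: in state B at pos 1, read 0 -> (B,0)->write 1,move R,goto A. Now: state=A, head=2, tape[-2..3]=010100 (head:     ^)
Step 11: in state A at pos 2, read 0 -> (A,0)->write 1,move L,goto C. Now: state=C, head=1, tape[-2..3]=010110 (head:    ^)
Step 12: in state C at pos 1, read 1 -> (C,1)->write 0,move L,goto D. Now: state=D, head=0, tape[-2..3]=010010 (head:   ^)
Step 13: in state D at pos 0, read 0 -> (D,0)->write 1,move R,goto B. Now: state=B, head=1, tape[-2..3]=011010 (head:    ^)
Cells containing 1 after step 13: {-1, 0, 2} -> 3 cell(s)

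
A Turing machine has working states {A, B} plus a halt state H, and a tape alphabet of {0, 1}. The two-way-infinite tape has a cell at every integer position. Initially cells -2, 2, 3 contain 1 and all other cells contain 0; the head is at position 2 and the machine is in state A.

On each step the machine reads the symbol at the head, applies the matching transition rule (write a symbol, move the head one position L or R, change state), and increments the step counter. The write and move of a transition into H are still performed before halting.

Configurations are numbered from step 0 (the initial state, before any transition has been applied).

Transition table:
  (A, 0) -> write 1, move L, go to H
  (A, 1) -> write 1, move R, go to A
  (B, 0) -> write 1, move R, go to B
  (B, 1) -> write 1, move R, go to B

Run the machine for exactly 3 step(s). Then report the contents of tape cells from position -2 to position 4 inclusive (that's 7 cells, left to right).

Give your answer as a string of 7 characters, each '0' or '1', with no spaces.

Answer: 1000111

Derivation:
Step 1: in state A at pos 2, read 1 -> (A,1)->write 1,move R,goto A. Now: state=A, head=3, tape[-3..4]=01000110 (head:       ^)
Step 2: in state A at pos 3, read 1 -> (A,1)->write 1,move R,goto A. Now: state=A, head=4, tape[-3..5]=010001100 (head:        ^)
Step 3: in state A at pos 4, read 0 -> (A,0)->write 1,move L,goto H. Now: state=H, head=3, tape[-3..5]=010001110 (head:       ^)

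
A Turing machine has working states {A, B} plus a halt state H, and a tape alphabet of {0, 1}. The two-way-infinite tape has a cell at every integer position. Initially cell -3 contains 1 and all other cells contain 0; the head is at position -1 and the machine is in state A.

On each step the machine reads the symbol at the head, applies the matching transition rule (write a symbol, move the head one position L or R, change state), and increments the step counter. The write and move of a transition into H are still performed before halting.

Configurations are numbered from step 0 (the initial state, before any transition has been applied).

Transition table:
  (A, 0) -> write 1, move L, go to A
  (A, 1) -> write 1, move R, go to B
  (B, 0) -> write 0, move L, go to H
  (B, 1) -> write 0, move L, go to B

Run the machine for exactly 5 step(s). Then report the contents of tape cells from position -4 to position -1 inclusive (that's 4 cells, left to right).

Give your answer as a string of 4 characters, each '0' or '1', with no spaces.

Step 1: in state A at pos -1, read 0 -> (A,0)->write 1,move L,goto A. Now: state=A, head=-2, tape[-4..0]=01010 (head:   ^)
Step 2: in state A at pos -2, read 0 -> (A,0)->write 1,move L,goto A. Now: state=A, head=-3, tape[-4..0]=01110 (head:  ^)
Step 3: in state A at pos -3, read 1 -> (A,1)->write 1,move R,goto B. Now: state=B, head=-2, tape[-4..0]=01110 (head:   ^)
Step 4: in state B at pos -2, read 1 -> (B,1)->write 0,move L,goto B. Now: state=B, head=-3, tape[-4..0]=01010 (head:  ^)
Step 5: in state B at pos -3, read 1 -> (B,1)->write 0,move L,goto B. Now: state=B, head=-4, tape[-5..0]=000010 (head:  ^)

Answer: 0001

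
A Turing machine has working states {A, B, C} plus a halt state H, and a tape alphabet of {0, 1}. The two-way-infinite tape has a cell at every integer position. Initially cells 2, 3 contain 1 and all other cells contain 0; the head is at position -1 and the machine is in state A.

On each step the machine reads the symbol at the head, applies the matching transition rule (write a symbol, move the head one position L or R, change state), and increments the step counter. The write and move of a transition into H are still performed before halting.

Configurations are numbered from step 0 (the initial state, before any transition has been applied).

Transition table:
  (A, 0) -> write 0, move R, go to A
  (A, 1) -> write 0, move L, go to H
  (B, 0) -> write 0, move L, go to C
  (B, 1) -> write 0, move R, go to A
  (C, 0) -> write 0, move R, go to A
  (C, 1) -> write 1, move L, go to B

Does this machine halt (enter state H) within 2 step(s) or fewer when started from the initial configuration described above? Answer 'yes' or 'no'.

Step 1: in state A at pos -1, read 0 -> (A,0)->write 0,move R,goto A. Now: state=A, head=0, tape[-2..4]=0000110 (head:   ^)
Step 2: in state A at pos 0, read 0 -> (A,0)->write 0,move R,goto A. Now: state=A, head=1, tape[-2..4]=0000110 (head:    ^)
After 2 step(s): state = A (not H) -> not halted within 2 -> no

Answer: no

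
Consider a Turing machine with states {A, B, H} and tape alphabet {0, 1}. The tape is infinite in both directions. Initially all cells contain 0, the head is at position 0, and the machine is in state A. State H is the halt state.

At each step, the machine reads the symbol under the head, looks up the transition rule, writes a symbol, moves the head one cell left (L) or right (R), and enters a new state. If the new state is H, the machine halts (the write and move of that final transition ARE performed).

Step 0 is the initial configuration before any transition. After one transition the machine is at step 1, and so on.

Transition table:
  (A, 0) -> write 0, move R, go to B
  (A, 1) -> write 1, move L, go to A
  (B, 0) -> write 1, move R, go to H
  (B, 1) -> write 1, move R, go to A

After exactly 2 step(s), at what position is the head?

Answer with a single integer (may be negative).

Step 1: in state A at pos 0, read 0 -> (A,0)->write 0,move R,goto B. Now: state=B, head=1, tape[-1..2]=0000 (head:   ^)
Step 2: in state B at pos 1, read 0 -> (B,0)->write 1,move R,goto H. Now: state=H, head=2, tape[-1..3]=00100 (head:    ^)

Answer: 2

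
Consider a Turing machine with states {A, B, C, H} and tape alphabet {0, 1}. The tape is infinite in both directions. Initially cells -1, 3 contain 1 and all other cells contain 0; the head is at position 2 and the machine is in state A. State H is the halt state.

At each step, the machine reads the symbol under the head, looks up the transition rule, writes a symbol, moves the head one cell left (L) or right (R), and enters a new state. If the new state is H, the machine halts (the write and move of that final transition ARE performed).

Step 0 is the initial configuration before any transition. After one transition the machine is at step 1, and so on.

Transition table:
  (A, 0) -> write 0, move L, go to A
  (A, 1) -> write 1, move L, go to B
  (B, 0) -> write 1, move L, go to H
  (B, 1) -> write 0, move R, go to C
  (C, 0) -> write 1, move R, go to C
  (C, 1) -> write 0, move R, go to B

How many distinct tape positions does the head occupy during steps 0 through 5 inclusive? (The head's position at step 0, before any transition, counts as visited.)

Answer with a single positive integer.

Answer: 6

Derivation:
Step 1: in state A at pos 2, read 0 -> (A,0)->write 0,move L,goto A. Now: state=A, head=1, tape[-2..4]=0100010 (head:    ^)
Step 2: in state A at pos 1, read 0 -> (A,0)->write 0,move L,goto A. Now: state=A, head=0, tape[-2..4]=0100010 (head:   ^)
Step 3: in state A at pos 0, read 0 -> (A,0)->write 0,move L,goto A. Now: state=A, head=-1, tape[-2..4]=0100010 (head:  ^)
Step 4: in state A at pos -1, read 1 -> (A,1)->write 1,move L,goto B. Now: state=B, head=-2, tape[-3..4]=00100010 (head:  ^)
Step 5: in state B at pos -2, read 0 -> (B,0)->write 1,move L,goto H. Now: state=H, head=-3, tape[-4..4]=001100010 (head:  ^)
Head positions at steps 0..5: starting at 2, distinct positions visited = {-3, -2, -1, 0, 1, 2} -> 6 position(s)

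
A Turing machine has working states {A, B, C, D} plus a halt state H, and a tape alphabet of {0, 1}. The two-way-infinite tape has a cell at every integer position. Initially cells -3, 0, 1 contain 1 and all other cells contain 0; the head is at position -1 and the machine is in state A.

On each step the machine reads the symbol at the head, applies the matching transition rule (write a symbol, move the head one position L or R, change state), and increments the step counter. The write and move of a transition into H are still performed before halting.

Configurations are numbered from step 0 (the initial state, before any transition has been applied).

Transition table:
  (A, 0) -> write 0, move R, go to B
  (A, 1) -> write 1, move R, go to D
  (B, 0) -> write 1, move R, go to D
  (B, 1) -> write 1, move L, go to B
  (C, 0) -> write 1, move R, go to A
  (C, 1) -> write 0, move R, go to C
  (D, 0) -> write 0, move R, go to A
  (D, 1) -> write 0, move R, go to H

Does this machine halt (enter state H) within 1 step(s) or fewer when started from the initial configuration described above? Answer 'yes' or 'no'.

Step 1: in state A at pos -1, read 0 -> (A,0)->write 0,move R,goto B. Now: state=B, head=0, tape[-4..2]=0100110 (head:     ^)
After 1 step(s): state = B (not H) -> not halted within 1 -> no

Answer: no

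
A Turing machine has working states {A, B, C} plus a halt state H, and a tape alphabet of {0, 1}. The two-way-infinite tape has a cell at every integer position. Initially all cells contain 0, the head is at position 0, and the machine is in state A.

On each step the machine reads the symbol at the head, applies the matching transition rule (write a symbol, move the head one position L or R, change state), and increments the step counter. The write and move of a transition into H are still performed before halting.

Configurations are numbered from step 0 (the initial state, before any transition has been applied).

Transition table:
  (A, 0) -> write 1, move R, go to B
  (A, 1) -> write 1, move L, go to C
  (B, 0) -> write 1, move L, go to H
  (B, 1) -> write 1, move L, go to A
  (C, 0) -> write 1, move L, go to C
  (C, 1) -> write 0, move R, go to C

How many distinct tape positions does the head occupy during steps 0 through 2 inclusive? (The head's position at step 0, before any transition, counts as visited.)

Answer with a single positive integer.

Answer: 2

Derivation:
Step 1: in state A at pos 0, read 0 -> (A,0)->write 1,move R,goto B. Now: state=B, head=1, tape[-1..2]=0100 (head:   ^)
Step 2: in state B at pos 1, read 0 -> (B,0)->write 1,move L,goto H. Now: state=H, head=0, tape[-1..2]=0110 (head:  ^)
Head positions at steps 0..2: starting at 0, distinct positions visited = {0, 1} -> 2 position(s)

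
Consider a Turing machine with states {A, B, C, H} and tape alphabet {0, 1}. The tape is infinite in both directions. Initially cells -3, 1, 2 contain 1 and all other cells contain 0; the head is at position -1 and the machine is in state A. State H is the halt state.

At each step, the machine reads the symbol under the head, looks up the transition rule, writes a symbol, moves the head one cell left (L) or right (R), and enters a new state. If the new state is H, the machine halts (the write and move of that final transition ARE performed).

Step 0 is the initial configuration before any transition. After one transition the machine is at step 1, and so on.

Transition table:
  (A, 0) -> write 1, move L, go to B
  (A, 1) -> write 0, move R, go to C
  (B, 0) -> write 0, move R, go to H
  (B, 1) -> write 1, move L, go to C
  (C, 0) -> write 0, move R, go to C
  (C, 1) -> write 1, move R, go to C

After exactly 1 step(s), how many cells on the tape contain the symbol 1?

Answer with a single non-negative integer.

Answer: 4

Derivation:
Step 1: in state A at pos -1, read 0 -> (A,0)->write 1,move L,goto B. Now: state=B, head=-2, tape[-4..3]=01010110 (head:   ^)
Cells containing 1 after step 1: {-3, -1, 1, 2} -> 4 cell(s)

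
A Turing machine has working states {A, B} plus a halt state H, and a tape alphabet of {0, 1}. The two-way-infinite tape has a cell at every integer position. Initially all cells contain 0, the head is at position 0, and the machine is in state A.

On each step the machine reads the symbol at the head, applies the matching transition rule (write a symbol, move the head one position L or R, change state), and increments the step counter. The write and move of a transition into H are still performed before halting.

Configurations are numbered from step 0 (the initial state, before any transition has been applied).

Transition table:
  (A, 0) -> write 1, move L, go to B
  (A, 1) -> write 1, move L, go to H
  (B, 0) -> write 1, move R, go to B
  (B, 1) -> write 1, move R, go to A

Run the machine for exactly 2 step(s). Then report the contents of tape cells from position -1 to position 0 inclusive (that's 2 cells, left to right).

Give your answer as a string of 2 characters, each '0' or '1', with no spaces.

Answer: 11

Derivation:
Step 1: in state A at pos 0, read 0 -> (A,0)->write 1,move L,goto B. Now: state=B, head=-1, tape[-2..1]=0010 (head:  ^)
Step 2: in state B at pos -1, read 0 -> (B,0)->write 1,move R,goto B. Now: state=B, head=0, tape[-2..1]=0110 (head:   ^)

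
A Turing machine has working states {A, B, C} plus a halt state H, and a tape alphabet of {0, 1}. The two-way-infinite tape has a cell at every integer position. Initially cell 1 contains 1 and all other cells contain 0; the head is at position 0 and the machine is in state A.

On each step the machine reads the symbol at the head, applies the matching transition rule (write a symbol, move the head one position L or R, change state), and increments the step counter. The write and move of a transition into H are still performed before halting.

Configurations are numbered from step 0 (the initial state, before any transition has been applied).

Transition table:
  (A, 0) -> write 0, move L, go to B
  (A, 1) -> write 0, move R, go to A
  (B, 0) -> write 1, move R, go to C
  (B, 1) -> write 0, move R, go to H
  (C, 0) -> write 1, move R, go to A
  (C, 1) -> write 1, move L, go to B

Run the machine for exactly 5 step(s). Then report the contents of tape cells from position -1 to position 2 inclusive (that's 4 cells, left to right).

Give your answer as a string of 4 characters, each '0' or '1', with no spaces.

Step 1: in state A at pos 0, read 0 -> (A,0)->write 0,move L,goto B. Now: state=B, head=-1, tape[-2..2]=00010 (head:  ^)
Step 2: in state B at pos -1, read 0 -> (B,0)->write 1,move R,goto C. Now: state=C, head=0, tape[-2..2]=01010 (head:   ^)
Step 3: in state C at pos 0, read 0 -> (C,0)->write 1,move R,goto A. Now: state=A, head=1, tape[-2..2]=01110 (head:    ^)
Step 4: in state A at pos 1, read 1 -> (A,1)->write 0,move R,goto A. Now: state=A, head=2, tape[-2..3]=011000 (head:     ^)
Step 5: in state A at pos 2, read 0 -> (A,0)->write 0,move L,goto B. Now: state=B, head=1, tape[-2..3]=011000 (head:    ^)

Answer: 1100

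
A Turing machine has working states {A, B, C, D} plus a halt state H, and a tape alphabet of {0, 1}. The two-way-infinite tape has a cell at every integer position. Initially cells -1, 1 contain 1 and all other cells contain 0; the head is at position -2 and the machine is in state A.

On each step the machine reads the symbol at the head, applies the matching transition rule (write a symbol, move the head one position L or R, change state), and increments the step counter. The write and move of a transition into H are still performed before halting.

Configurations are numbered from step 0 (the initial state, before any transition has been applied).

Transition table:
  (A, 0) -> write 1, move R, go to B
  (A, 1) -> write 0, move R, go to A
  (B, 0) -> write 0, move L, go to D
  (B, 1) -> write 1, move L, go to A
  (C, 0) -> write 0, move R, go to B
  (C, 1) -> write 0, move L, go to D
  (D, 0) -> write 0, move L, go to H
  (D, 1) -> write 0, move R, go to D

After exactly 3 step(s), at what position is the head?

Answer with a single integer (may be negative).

Step 1: in state A at pos -2, read 0 -> (A,0)->write 1,move R,goto B. Now: state=B, head=-1, tape[-3..2]=011010 (head:   ^)
Step 2: in state B at pos -1, read 1 -> (B,1)->write 1,move L,goto A. Now: state=A, head=-2, tape[-3..2]=011010 (head:  ^)
Step 3: in state A at pos -2, read 1 -> (A,1)->write 0,move R,goto A. Now: state=A, head=-1, tape[-3..2]=001010 (head:   ^)

Answer: -1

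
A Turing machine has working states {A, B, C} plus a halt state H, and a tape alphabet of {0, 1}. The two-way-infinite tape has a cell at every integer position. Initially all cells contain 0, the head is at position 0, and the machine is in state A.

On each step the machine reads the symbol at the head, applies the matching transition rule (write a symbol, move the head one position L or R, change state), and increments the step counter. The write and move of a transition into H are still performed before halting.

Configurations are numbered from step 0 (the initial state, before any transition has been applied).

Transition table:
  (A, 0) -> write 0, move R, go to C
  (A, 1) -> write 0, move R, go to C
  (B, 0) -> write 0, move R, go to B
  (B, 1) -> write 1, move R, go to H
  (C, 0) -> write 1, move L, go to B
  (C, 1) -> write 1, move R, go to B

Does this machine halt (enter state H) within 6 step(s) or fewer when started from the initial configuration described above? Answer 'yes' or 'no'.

Step 1: in state A at pos 0, read 0 -> (A,0)->write 0,move R,goto C. Now: state=C, head=1, tape[-1..2]=0000 (head:   ^)
Step 2: in state C at pos 1, read 0 -> (C,0)->write 1,move L,goto B. Now: state=B, head=0, tape[-1..2]=0010 (head:  ^)
Step 3: in state B at pos 0, read 0 -> (B,0)->write 0,move R,goto B. Now: state=B, head=1, tape[-1..2]=0010 (head:   ^)
Step 4: in state B at pos 1, read 1 -> (B,1)->write 1,move R,goto H. Now: state=H, head=2, tape[-1..3]=00100 (head:    ^)
State H reached at step 4; 4 <= 6 -> yes

Answer: yes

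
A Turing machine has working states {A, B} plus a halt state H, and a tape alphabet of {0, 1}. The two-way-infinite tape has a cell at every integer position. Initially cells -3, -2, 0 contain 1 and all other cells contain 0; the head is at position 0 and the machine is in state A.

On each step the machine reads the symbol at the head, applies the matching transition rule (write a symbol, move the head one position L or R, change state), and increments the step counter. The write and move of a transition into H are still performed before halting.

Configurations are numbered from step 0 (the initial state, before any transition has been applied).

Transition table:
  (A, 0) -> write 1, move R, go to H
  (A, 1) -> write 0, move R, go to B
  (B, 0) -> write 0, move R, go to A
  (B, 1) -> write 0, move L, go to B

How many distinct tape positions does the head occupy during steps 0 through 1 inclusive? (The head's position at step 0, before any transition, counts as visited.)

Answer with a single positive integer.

Step 1: in state A at pos 0, read 1 -> (A,1)->write 0,move R,goto B. Now: state=B, head=1, tape[-4..2]=0110000 (head:      ^)
Head positions at steps 0..1: starting at 0, distinct positions visited = {0, 1} -> 2 position(s)

Answer: 2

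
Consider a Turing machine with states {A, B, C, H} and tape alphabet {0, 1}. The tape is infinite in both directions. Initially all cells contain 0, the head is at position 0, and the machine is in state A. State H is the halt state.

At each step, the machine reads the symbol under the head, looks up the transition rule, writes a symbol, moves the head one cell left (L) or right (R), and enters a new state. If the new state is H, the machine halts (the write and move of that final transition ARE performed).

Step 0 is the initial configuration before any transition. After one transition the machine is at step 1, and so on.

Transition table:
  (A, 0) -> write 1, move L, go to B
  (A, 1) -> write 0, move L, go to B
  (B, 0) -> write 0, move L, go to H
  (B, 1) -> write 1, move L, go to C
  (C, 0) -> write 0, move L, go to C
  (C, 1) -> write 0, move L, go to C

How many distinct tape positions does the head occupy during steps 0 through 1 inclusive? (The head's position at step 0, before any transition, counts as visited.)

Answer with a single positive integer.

Answer: 2

Derivation:
Step 1: in state A at pos 0, read 0 -> (A,0)->write 1,move L,goto B. Now: state=B, head=-1, tape[-2..1]=0010 (head:  ^)
Head positions at steps 0..1: starting at 0, distinct positions visited = {-1, 0} -> 2 position(s)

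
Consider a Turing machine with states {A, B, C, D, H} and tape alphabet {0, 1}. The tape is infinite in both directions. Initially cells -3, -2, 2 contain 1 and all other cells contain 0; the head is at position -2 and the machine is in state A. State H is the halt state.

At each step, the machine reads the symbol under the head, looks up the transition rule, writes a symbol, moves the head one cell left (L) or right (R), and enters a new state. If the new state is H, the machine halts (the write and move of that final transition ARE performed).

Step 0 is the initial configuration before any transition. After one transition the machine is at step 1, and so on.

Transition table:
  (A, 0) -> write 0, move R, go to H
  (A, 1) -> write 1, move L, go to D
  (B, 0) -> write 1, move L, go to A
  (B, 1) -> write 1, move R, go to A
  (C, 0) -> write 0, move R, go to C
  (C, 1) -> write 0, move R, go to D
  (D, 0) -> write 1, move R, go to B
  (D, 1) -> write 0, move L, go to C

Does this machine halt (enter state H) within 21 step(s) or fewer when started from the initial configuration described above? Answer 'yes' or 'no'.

Answer: yes

Derivation:
Step 1: in state A at pos -2, read 1 -> (A,1)->write 1,move L,goto D. Now: state=D, head=-3, tape[-4..3]=01100010 (head:  ^)
Step 2: in state D at pos -3, read 1 -> (D,1)->write 0,move L,goto C. Now: state=C, head=-4, tape[-5..3]=000100010 (head:  ^)
Step 3: in state C at pos -4, read 0 -> (C,0)->write 0,move R,goto C. Now: state=C, head=-3, tape[-5..3]=000100010 (head:   ^)
Step 4: in state C at pos -3, read 0 -> (C,0)->write 0,move R,goto C. Now: state=C, head=-2, tape[-5..3]=000100010 (head:    ^)
Step 5: in state C at pos -2, read 1 -> (C,1)->write 0,move R,goto D. Now: state=D, head=-1, tape[-5..3]=000000010 (head:     ^)
Step 6: in state D at pos -1, read 0 -> (D,0)->write 1,move R,goto B. Now: state=B, head=0, tape[-5..3]=000010010 (head:      ^)
Step 7: in state B at pos 0, read 0 -> (B,0)->write 1,move L,goto A. Now: state=A, head=-1, tape[-5..3]=000011010 (head:     ^)
Step 8: in state A at pos -1, read 1 -> (A,1)->write 1,move L,goto D. Now: state=D, head=-2, tape[-5..3]=000011010 (head:    ^)
Step 9: in state D at pos -2, read 0 -> (D,0)->write 1,move R,goto B. Now: state=B, head=-1, tape[-5..3]=000111010 (head:     ^)
Step 10: in state B at pos -1, read 1 -> (B,1)->write 1,move R,goto A. Now: state=A, head=0, tape[-5..3]=000111010 (head:      ^)
Step 11: in state A at pos 0, read 1 -> (A,1)->write 1,move L,goto D. Now: state=D, head=-1, tape[-5..3]=000111010 (head:     ^)
Step 12: in state D at pos -1, read 1 -> (D,1)->write 0,move L,goto C. Now: state=C, head=-2, tape[-5..3]=000101010 (head:    ^)
Step 13: in state C at pos -2, read 1 -> (C,1)->write 0,move R,goto D. Now: state=D, head=-1, tape[-5..3]=000001010 (head:     ^)
Step 14: in state D at pos -1, read 0 -> (D,0)->write 1,move R,goto B. Now: state=B, head=0, tape[-5..3]=000011010 (head:      ^)
Step 15: in state B at pos 0, read 1 -> (B,1)->write 1,move R,goto A. Now: state=A, head=1, tape[-5..3]=000011010 (head:       ^)
Step 16: in state A at pos 1, read 0 -> (A,0)->write 0,move R,goto H. Now: state=H, head=2, tape[-5..3]=000011010 (head:        ^)
State H reached at step 16; 16 <= 21 -> yes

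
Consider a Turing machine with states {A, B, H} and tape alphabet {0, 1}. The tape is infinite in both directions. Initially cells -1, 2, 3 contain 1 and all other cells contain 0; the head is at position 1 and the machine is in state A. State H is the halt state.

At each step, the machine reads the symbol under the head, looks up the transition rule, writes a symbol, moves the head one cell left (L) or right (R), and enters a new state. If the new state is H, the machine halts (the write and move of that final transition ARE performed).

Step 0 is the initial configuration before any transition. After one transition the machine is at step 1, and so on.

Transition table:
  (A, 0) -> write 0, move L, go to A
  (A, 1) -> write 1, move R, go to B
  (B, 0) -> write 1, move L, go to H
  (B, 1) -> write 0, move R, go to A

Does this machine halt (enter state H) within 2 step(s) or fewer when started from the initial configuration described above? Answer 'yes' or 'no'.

Step 1: in state A at pos 1, read 0 -> (A,0)->write 0,move L,goto A. Now: state=A, head=0, tape[-2..4]=0100110 (head:   ^)
Step 2: in state A at pos 0, read 0 -> (A,0)->write 0,move L,goto A. Now: state=A, head=-1, tape[-2..4]=0100110 (head:  ^)
After 2 step(s): state = A (not H) -> not halted within 2 -> no

Answer: no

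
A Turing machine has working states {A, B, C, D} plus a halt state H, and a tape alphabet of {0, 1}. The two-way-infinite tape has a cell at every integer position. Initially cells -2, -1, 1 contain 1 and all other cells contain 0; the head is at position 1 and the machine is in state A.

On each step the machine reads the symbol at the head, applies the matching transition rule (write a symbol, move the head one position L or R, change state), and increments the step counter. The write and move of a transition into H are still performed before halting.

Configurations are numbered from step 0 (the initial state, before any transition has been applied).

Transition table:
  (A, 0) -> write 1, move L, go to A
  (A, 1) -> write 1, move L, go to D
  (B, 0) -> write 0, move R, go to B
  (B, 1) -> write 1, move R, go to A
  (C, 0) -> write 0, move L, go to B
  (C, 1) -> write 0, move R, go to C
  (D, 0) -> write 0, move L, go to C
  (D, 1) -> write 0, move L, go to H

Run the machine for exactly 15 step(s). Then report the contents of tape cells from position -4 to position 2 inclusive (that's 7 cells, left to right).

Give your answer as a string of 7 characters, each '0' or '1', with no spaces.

Step 1: in state A at pos 1, read 1 -> (A,1)->write 1,move L,goto D. Now: state=D, head=0, tape[-3..2]=011010 (head:    ^)
Step 2: in state D at pos 0, read 0 -> (D,0)->write 0,move L,goto C. Now: state=C, head=-1, tape[-3..2]=011010 (head:   ^)
Step 3: in state C at pos -1, read 1 -> (C,1)->write 0,move R,goto C. Now: state=C, head=0, tape[-3..2]=010010 (head:    ^)
Step 4: in state C at pos 0, read 0 -> (C,0)->write 0,move L,goto B. Now: state=B, head=-1, tape[-3..2]=010010 (head:   ^)
Step 5: in state B at pos -1, read 0 -> (B,0)->write 0,move R,goto B. Now: state=B, head=0, tape[-3..2]=010010 (head:    ^)
Step 6: in state B at pos 0, read 0 -> (B,0)->write 0,move R,goto B. Now: state=B, head=1, tape[-3..2]=010010 (head:     ^)
Step 7: in state B at pos 1, read 1 -> (B,1)->write 1,move R,goto A. Now: state=A, head=2, tape[-3..3]=0100100 (head:      ^)
Step 8: in state A at pos 2, read 0 -> (A,0)->write 1,move L,goto A. Now: state=A, head=1, tape[-3..3]=0100110 (head:     ^)
Step 9: in state A at pos 1, read 1 -> (A,1)->write 1,move L,goto D. Now: state=D, head=0, tape[-3..3]=0100110 (head:    ^)
Step 10: in state D at pos 0, read 0 -> (D,0)->write 0,move L,goto C. Now: state=C, head=-1, tape[-3..3]=0100110 (head:   ^)
Step 11: in state C at pos -1, read 0 -> (C,0)->write 0,move L,goto B. Now: state=B, head=-2, tape[-3..3]=0100110 (head:  ^)
Step 12: in state B at pos -2, read 1 -> (B,1)->write 1,move R,goto A. Now: state=A, head=-1, tape[-3..3]=0100110 (head:   ^)
Step 13: in state A at pos -1, read 0 -> (A,0)->write 1,move L,goto A. Now: state=A, head=-2, tape[-3..3]=0110110 (head:  ^)
Step 14: in state A at pos -2, read 1 -> (A,1)->write 1,move L,goto D. Now: state=D, head=-3, tape[-4..3]=00110110 (head:  ^)
Step 15: in state D at pos -3, read 0 -> (D,0)->write 0,move L,goto C. Now: state=C, head=-4, tape[-5..3]=000110110 (head:  ^)

Answer: 0011011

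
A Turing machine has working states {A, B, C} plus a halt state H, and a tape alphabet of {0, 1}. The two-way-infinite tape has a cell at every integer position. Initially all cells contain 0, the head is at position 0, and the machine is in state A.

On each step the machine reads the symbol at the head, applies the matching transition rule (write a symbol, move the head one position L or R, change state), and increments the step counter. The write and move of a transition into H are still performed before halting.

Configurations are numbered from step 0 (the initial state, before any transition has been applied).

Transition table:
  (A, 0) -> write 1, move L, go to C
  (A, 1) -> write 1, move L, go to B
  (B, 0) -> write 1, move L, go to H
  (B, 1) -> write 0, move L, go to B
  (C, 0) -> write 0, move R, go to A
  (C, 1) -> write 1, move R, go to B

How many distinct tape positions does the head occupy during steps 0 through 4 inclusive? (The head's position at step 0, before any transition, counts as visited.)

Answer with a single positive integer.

Answer: 3

Derivation:
Step 1: in state A at pos 0, read 0 -> (A,0)->write 1,move L,goto C. Now: state=C, head=-1, tape[-2..1]=0010 (head:  ^)
Step 2: in state C at pos -1, read 0 -> (C,0)->write 0,move R,goto A. Now: state=A, head=0, tape[-2..1]=0010 (head:   ^)
Step 3: in state A at pos 0, read 1 -> (A,1)->write 1,move L,goto B. Now: state=B, head=-1, tape[-2..1]=0010 (head:  ^)
Step 4: in state B at pos -1, read 0 -> (B,0)->write 1,move L,goto H. Now: state=H, head=-2, tape[-3..1]=00110 (head:  ^)
Head positions at steps 0..4: starting at 0, distinct positions visited = {-2, -1, 0} -> 3 position(s)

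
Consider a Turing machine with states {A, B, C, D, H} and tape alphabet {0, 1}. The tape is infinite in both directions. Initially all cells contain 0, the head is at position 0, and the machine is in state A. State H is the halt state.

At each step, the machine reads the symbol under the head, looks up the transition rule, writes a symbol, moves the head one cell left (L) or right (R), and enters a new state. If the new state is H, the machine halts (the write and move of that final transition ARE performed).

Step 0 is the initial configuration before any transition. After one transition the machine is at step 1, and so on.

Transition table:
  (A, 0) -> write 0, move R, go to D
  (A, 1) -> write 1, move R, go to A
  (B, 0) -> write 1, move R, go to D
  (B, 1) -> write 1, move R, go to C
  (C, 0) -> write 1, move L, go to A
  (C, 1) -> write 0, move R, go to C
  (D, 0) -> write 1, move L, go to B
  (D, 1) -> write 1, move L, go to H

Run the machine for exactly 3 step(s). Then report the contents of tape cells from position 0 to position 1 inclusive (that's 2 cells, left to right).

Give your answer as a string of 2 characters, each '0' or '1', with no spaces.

Answer: 11

Derivation:
Step 1: in state A at pos 0, read 0 -> (A,0)->write 0,move R,goto D. Now: state=D, head=1, tape[-1..2]=0000 (head:   ^)
Step 2: in state D at pos 1, read 0 -> (D,0)->write 1,move L,goto B. Now: state=B, head=0, tape[-1..2]=0010 (head:  ^)
Step 3: in state B at pos 0, read 0 -> (B,0)->write 1,move R,goto D. Now: state=D, head=1, tape[-1..2]=0110 (head:   ^)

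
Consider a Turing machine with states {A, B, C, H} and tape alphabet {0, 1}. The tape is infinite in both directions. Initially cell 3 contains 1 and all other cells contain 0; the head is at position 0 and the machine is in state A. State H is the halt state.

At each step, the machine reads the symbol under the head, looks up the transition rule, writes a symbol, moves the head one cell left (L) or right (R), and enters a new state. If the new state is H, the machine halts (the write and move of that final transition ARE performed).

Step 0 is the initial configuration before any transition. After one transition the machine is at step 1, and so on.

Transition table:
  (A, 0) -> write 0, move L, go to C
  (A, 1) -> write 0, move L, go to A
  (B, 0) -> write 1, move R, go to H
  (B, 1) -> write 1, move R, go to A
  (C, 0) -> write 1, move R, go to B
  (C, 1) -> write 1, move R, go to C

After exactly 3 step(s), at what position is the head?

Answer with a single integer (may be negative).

Step 1: in state A at pos 0, read 0 -> (A,0)->write 0,move L,goto C. Now: state=C, head=-1, tape[-2..4]=0000010 (head:  ^)
Step 2: in state C at pos -1, read 0 -> (C,0)->write 1,move R,goto B. Now: state=B, head=0, tape[-2..4]=0100010 (head:   ^)
Step 3: in state B at pos 0, read 0 -> (B,0)->write 1,move R,goto H. Now: state=H, head=1, tape[-2..4]=0110010 (head:    ^)

Answer: 1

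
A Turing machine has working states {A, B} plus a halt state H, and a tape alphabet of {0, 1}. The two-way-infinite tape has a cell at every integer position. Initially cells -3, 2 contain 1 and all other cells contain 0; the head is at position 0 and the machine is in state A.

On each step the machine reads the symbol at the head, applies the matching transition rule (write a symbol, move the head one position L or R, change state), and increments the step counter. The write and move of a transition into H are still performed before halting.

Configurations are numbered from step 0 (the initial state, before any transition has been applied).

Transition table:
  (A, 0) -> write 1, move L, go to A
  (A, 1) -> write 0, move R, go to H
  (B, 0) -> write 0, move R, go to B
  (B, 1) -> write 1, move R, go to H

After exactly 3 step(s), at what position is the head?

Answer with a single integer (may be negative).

Step 1: in state A at pos 0, read 0 -> (A,0)->write 1,move L,goto A. Now: state=A, head=-1, tape[-4..3]=01001010 (head:    ^)
Step 2: in state A at pos -1, read 0 -> (A,0)->write 1,move L,goto A. Now: state=A, head=-2, tape[-4..3]=01011010 (head:   ^)
Step 3: in state A at pos -2, read 0 -> (A,0)->write 1,move L,goto A. Now: state=A, head=-3, tape[-4..3]=01111010 (head:  ^)

Answer: -3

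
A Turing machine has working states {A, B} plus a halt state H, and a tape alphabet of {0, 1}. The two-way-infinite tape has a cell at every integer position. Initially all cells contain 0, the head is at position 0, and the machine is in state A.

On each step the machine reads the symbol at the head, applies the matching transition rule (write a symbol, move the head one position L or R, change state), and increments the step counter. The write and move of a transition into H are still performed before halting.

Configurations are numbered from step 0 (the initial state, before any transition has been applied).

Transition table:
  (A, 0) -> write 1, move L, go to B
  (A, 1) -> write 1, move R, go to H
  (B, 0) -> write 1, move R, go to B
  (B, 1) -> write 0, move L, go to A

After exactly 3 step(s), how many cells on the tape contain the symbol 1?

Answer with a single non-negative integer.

Answer: 1

Derivation:
Step 1: in state A at pos 0, read 0 -> (A,0)->write 1,move L,goto B. Now: state=B, head=-1, tape[-2..1]=0010 (head:  ^)
Step 2: in state B at pos -1, read 0 -> (B,0)->write 1,move R,goto B. Now: state=B, head=0, tape[-2..1]=0110 (head:   ^)
Step 3: in state B at pos 0, read 1 -> (B,1)->write 0,move L,goto A. Now: state=A, head=-1, tape[-2..1]=0100 (head:  ^)
Cells containing 1 after step 3: {-1} -> 1 cell(s)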